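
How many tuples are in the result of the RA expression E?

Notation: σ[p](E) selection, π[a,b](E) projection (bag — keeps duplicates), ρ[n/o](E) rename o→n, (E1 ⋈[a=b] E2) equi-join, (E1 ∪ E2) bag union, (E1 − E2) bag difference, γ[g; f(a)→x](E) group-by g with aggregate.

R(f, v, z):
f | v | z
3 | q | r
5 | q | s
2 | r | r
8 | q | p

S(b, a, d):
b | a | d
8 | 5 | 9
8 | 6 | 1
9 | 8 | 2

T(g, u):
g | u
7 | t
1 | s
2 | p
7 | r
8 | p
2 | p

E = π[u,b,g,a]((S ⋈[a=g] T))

Subexpression sizes:
  S → 3
  T → 6
  (S ⋈[a=g] T) → 1
  π[u,b,g,a]((S ⋈[a=g] T)) → 1

|E| = 1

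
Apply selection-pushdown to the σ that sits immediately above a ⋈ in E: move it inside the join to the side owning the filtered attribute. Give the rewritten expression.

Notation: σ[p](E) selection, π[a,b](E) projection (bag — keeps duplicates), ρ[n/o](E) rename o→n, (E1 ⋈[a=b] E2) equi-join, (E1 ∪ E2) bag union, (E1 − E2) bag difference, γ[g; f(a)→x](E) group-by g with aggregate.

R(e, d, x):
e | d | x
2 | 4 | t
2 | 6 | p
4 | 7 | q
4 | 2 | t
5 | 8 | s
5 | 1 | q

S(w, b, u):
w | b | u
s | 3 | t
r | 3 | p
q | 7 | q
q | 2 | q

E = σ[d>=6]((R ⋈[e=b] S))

σ filters on d, owned by the left side.
E' = (σ[d>=6](R) ⋈[e=b] S)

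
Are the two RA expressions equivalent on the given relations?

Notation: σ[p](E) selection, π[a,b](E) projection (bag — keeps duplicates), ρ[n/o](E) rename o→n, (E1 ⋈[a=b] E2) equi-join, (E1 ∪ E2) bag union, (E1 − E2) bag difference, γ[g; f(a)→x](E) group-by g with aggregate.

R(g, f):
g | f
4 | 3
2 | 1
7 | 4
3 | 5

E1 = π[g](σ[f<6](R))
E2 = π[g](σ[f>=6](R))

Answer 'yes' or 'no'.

E1 row counts bottom-up:
  R → 4
  σ[f<6](R) → 4
  π[g](σ[f<6](R)) → 4
E2 row counts bottom-up:
  R → 4
  σ[f>=6](R) → 0
  π[g](σ[f>=6](R)) → 0

E1 result:
g
2
3
4
7
E2 result:
g
(0 rows)
Witness: (7,) appears 1× in E1 but 0× in E2.

no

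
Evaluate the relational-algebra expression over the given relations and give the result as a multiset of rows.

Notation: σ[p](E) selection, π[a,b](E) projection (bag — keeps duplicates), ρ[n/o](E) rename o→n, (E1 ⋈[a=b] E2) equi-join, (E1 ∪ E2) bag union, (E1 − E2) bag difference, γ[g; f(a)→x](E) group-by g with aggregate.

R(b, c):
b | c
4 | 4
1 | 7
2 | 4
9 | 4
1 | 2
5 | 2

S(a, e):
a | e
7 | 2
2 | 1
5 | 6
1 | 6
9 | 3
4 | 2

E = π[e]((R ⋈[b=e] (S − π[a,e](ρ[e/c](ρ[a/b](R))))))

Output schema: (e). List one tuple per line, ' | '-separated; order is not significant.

Per-node cardinality:
  R → 6
  S → 6
  R → 6
  ρ[a/b](R) → 6
  ρ[e/c](ρ[a/b](R)) → 6
  π[a,e](ρ[e/c](ρ[a/b](R))) → 6
  (S − π[a,e](ρ[e/c](ρ[a/b](R)))) → 6
  (R ⋈[b=e] (S − π[a,e](ρ[e/c](ρ[a/b](R))))) → 4
  π[e]((R ⋈[b=e] (S − π[a,e](ρ[e/c](ρ[a/b](R)))))) → 4

== RESULT ==
e
1
1
2
2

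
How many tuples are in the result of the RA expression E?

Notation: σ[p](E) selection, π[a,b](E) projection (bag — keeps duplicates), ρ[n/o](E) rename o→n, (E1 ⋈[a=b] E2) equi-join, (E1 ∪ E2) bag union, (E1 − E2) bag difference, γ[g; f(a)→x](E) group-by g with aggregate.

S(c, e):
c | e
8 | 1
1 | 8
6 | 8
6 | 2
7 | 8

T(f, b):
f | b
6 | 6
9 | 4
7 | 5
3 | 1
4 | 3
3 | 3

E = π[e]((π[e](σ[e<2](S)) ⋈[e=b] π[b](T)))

Subexpression sizes:
  S → 5
  σ[e<2](S) → 1
  π[e](σ[e<2](S)) → 1
  T → 6
  π[b](T) → 6
  (π[e](σ[e<2](S)) ⋈[e=b] π[b](T)) → 1
  π[e]((π[e](σ[e<2](S)) ⋈[e=b] π[b](T))) → 1

|E| = 1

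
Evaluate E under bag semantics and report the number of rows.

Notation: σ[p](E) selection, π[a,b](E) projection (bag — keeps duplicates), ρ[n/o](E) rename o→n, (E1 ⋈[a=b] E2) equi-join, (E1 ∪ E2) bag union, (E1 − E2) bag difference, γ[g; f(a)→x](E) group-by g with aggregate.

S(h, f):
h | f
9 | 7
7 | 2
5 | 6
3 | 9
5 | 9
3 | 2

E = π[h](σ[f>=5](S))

Stepwise |·|:
  S → 6
  σ[f>=5](S) → 4
  π[h](σ[f>=5](S)) → 4

|E| = 4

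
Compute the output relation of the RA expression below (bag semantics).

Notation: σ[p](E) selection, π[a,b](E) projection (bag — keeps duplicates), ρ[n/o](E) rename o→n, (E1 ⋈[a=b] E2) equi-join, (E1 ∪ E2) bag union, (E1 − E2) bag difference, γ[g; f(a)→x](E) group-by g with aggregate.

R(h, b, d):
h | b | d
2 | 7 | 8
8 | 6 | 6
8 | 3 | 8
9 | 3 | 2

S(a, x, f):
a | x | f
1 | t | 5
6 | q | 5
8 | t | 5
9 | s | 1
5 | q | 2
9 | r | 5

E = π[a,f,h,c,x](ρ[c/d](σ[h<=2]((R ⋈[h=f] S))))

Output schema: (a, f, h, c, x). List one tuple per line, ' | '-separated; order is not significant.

Per-node cardinality:
  R → 4
  S → 6
  (R ⋈[h=f] S) → 1
  σ[h<=2]((R ⋈[h=f] S)) → 1
  ρ[c/d](σ[h<=2]((R ⋈[h=f] S))) → 1
  π[a,f,h,c,x](ρ[c/d](σ[h<=2]((R ⋈[h=f] S)))) → 1

== RESULT ==
a | f | h | c | x
5 | 2 | 2 | 8 | q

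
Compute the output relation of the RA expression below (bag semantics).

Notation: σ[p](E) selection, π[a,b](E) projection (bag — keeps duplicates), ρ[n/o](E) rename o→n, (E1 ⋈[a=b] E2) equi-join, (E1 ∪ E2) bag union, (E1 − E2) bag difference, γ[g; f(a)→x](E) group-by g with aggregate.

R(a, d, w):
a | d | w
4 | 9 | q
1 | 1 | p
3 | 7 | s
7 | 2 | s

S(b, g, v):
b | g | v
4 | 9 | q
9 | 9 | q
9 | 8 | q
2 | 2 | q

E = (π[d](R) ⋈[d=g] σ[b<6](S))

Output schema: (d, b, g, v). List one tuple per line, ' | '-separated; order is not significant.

Subexpression sizes:
  R → 4
  π[d](R) → 4
  S → 4
  σ[b<6](S) → 2
  (π[d](R) ⋈[d=g] σ[b<6](S)) → 2

== RESULT ==
d | b | g | v
2 | 2 | 2 | q
9 | 4 | 9 | q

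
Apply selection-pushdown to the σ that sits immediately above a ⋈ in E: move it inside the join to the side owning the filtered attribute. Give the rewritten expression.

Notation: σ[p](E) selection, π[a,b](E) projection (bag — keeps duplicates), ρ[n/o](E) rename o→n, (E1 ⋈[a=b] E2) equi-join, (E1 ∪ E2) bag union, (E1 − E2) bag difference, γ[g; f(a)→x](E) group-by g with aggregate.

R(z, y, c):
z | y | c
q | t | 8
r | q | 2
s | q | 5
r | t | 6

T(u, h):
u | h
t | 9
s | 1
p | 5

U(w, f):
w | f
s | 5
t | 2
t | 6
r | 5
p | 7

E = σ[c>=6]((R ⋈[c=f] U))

σ filters on c, owned by the left side.
E' = (σ[c>=6](R) ⋈[c=f] U)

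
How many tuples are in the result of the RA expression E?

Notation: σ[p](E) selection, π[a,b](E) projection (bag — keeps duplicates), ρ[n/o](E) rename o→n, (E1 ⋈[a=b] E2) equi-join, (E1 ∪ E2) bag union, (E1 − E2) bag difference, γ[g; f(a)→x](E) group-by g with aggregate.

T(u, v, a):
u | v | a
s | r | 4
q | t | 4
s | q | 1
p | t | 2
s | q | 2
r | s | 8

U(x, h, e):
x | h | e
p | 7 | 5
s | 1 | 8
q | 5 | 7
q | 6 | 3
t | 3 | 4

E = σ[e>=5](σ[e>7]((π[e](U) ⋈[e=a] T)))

Stepwise |·|:
  U → 5
  π[e](U) → 5
  T → 6
  (π[e](U) ⋈[e=a] T) → 3
  σ[e>7]((π[e](U) ⋈[e=a] T)) → 1
  σ[e>=5](σ[e>7]((π[e](U) ⋈[e=a] T))) → 1

|E| = 1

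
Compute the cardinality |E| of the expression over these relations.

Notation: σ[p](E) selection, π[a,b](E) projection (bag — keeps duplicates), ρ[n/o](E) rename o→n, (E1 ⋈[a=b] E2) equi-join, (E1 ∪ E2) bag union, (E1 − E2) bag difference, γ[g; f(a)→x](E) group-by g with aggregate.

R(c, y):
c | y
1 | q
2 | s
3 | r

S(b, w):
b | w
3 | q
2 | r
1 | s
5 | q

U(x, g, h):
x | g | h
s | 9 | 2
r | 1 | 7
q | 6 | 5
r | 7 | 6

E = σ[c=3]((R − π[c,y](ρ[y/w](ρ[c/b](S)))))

Stepwise |·|:
  R → 3
  S → 4
  ρ[c/b](S) → 4
  ρ[y/w](ρ[c/b](S)) → 4
  π[c,y](ρ[y/w](ρ[c/b](S))) → 4
  (R − π[c,y](ρ[y/w](ρ[c/b](S)))) → 3
  σ[c=3]((R − π[c,y](ρ[y/w](ρ[c/b](S))))) → 1

|E| = 1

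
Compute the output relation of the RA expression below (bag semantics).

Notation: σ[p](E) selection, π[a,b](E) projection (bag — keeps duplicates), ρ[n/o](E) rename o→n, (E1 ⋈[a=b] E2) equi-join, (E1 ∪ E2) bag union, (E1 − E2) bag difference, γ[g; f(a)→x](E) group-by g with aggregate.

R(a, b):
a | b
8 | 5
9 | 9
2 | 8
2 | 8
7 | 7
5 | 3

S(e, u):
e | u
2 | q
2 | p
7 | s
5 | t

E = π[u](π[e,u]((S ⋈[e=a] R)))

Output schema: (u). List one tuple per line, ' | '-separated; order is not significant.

Subexpression sizes:
  S → 4
  R → 6
  (S ⋈[e=a] R) → 6
  π[e,u]((S ⋈[e=a] R)) → 6
  π[u](π[e,u]((S ⋈[e=a] R))) → 6

== RESULT ==
u
p
p
q
q
s
t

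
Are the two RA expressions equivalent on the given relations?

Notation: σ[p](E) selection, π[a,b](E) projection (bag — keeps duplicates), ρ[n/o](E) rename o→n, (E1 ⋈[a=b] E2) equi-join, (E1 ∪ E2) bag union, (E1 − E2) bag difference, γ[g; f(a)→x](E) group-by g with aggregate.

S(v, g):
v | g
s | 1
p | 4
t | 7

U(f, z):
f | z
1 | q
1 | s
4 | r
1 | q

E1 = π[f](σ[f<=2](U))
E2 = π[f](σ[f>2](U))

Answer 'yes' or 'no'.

E1 row counts bottom-up:
  U → 4
  σ[f<=2](U) → 3
  π[f](σ[f<=2](U)) → 3
E2 row counts bottom-up:
  U → 4
  σ[f>2](U) → 1
  π[f](σ[f>2](U)) → 1

E1 result:
f
1
1
1
E2 result:
f
4
Witness: (1,) appears 3× in E1 but 0× in E2.

no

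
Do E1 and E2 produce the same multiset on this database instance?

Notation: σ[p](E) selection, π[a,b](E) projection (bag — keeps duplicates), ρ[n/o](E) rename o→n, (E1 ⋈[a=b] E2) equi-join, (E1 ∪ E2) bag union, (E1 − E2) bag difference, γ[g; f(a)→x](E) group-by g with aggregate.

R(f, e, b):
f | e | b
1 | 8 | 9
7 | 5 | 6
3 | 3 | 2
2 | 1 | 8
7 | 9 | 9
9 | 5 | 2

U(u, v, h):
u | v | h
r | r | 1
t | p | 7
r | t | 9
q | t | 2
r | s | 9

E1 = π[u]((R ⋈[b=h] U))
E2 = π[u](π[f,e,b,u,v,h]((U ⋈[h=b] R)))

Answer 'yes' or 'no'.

E1 stepwise |·|:
  R → 6
  U → 5
  (R ⋈[b=h] U) → 6
  π[u]((R ⋈[b=h] U)) → 6
E2 stepwise |·|:
  U → 5
  R → 6
  (U ⋈[h=b] R) → 6
  π[f,e,b,u,v,h]((U ⋈[h=b] R)) → 6
  π[u](π[f,e,b,u,v,h]((U ⋈[h=b] R))) → 6

E1 and E2 produce the same multiset:
u
q
q
r
r
r
r

yes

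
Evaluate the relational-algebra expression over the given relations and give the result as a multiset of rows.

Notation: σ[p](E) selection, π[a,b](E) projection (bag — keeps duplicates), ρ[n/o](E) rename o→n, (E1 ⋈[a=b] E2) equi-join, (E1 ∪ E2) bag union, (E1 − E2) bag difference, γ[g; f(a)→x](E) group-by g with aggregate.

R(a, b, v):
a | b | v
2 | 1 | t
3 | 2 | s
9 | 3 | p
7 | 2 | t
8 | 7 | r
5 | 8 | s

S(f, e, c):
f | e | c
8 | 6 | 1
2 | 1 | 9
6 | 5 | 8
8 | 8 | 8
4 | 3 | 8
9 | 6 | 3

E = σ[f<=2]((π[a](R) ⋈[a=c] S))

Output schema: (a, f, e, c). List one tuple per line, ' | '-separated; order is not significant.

Row counts bottom-up:
  R → 6
  π[a](R) → 6
  S → 6
  (π[a](R) ⋈[a=c] S) → 5
  σ[f<=2]((π[a](R) ⋈[a=c] S)) → 1

== RESULT ==
a | f | e | c
9 | 2 | 1 | 9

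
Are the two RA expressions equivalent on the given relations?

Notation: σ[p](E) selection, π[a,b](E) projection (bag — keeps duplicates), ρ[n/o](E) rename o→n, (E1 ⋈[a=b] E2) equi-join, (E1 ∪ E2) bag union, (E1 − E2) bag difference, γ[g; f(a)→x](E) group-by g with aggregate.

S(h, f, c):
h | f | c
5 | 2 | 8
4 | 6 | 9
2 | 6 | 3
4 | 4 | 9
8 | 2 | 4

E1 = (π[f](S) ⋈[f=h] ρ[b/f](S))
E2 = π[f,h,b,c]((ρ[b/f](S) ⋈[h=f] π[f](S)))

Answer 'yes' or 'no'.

E1 row counts bottom-up:
  S → 5
  π[f](S) → 5
  S → 5
  ρ[b/f](S) → 5
  (π[f](S) ⋈[f=h] ρ[b/f](S)) → 4
E2 row counts bottom-up:
  S → 5
  ρ[b/f](S) → 5
  S → 5
  π[f](S) → 5
  (ρ[b/f](S) ⋈[h=f] π[f](S)) → 4
  π[f,h,b,c]((ρ[b/f](S) ⋈[h=f] π[f](S))) → 4

E1 and E2 produce the same multiset:
f | h | b | c
2 | 2 | 6 | 3
2 | 2 | 6 | 3
4 | 4 | 4 | 9
4 | 4 | 6 | 9

yes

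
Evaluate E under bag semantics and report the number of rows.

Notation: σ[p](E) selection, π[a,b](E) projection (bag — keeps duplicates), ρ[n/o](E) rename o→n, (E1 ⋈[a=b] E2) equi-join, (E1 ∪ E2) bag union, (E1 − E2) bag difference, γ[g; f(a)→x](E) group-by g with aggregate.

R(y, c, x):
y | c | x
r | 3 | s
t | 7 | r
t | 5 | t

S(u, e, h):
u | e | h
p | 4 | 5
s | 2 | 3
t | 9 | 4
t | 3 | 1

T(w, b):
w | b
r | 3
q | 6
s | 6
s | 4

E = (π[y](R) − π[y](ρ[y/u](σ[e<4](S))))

Row counts bottom-up:
  R → 3
  π[y](R) → 3
  S → 4
  σ[e<4](S) → 2
  ρ[y/u](σ[e<4](S)) → 2
  π[y](ρ[y/u](σ[e<4](S))) → 2
  (π[y](R) − π[y](ρ[y/u](σ[e<4](S)))) → 2

|E| = 2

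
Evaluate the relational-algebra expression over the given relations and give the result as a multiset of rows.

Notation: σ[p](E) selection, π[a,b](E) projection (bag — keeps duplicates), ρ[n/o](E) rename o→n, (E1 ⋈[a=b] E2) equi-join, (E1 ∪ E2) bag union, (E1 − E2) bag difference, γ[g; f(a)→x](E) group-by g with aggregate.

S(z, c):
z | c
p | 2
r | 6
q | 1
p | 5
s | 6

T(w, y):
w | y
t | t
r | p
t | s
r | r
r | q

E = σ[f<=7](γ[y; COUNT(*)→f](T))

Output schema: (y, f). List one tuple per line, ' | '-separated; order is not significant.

Stepwise |·|:
  T → 5
  γ[y; COUNT(*)→f](T) → 5
  σ[f<=7](γ[y; COUNT(*)→f](T)) → 5

== RESULT ==
y | f
p | 1
q | 1
r | 1
s | 1
t | 1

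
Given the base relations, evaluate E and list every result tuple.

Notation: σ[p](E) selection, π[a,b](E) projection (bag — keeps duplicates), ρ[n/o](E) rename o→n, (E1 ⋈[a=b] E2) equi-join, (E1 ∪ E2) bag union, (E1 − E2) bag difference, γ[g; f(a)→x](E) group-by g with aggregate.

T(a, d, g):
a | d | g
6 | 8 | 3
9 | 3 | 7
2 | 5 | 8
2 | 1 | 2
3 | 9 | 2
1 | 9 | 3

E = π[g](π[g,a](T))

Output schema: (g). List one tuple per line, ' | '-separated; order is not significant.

Row counts bottom-up:
  T → 6
  π[g,a](T) → 6
  π[g](π[g,a](T)) → 6

== RESULT ==
g
2
2
3
3
7
8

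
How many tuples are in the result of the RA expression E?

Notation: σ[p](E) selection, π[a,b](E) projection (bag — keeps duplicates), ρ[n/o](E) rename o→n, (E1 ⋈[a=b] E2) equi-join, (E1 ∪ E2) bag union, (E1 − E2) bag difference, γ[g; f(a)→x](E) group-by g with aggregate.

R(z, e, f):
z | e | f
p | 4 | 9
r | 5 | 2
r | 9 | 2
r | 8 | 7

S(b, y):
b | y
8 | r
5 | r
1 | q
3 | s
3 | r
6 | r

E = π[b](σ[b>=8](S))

Per-node cardinality:
  S → 6
  σ[b>=8](S) → 1
  π[b](σ[b>=8](S)) → 1

|E| = 1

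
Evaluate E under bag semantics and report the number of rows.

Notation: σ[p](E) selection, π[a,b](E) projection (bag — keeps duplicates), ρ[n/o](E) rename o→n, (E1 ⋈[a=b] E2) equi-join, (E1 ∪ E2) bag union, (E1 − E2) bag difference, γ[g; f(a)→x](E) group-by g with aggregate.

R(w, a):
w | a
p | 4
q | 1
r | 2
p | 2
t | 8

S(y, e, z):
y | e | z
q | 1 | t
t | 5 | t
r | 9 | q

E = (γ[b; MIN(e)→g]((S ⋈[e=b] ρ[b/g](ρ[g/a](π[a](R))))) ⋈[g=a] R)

Stepwise |·|:
  S → 3
  R → 5
  π[a](R) → 5
  ρ[g/a](π[a](R)) → 5
  ρ[b/g](ρ[g/a](π[a](R))) → 5
  (S ⋈[e=b] ρ[b/g](ρ[g/a](π[a](R)))) → 1
  γ[b; MIN(e)→g]((S ⋈[e=b] ρ[b/g](ρ[g/a](π[a](R))))) → 1
  R → 5
  (γ[b; MIN(e)→g]((S ⋈[e=b] ρ[b/g](ρ[g/a](π[a](R))))) ⋈[g=a] R) → 1

|E| = 1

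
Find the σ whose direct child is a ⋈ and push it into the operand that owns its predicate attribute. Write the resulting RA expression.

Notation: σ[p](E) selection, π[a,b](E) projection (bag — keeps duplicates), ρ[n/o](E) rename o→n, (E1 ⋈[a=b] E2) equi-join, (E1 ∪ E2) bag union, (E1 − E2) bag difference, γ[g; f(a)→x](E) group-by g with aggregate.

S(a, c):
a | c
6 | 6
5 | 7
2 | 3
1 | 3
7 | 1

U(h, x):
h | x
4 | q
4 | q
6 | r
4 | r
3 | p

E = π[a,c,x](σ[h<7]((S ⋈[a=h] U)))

σ filters on h, owned by the right side.
E' = π[a,c,x]((S ⋈[a=h] σ[h<7](U)))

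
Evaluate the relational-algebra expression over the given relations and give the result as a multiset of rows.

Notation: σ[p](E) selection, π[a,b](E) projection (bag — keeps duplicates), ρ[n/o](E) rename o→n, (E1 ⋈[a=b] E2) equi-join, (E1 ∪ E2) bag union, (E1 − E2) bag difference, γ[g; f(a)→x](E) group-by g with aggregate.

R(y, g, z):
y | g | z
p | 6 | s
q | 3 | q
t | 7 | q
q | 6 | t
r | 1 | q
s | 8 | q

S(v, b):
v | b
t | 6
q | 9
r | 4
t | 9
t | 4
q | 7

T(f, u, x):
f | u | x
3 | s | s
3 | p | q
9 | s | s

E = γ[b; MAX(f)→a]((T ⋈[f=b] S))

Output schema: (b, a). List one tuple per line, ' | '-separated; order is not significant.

Subexpression sizes:
  T → 3
  S → 6
  (T ⋈[f=b] S) → 2
  γ[b; MAX(f)→a]((T ⋈[f=b] S)) → 1

== RESULT ==
b | a
9 | 9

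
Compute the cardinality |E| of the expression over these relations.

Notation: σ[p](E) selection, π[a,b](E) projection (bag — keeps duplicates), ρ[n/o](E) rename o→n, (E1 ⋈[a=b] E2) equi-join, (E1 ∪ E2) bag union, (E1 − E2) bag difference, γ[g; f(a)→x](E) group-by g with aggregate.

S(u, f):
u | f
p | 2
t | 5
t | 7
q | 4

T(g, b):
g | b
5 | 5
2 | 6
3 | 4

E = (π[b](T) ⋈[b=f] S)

Row counts bottom-up:
  T → 3
  π[b](T) → 3
  S → 4
  (π[b](T) ⋈[b=f] S) → 2

|E| = 2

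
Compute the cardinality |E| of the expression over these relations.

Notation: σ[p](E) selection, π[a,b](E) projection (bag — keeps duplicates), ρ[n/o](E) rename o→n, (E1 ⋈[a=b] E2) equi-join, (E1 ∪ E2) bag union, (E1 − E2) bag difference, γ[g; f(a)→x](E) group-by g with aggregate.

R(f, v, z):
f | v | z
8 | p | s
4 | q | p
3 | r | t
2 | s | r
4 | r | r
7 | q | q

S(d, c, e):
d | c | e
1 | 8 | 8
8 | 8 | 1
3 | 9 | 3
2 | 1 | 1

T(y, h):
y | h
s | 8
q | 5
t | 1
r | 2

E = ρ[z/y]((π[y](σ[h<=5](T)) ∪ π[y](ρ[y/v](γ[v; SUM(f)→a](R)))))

Per-node cardinality:
  T → 4
  σ[h<=5](T) → 3
  π[y](σ[h<=5](T)) → 3
  R → 6
  γ[v; SUM(f)→a](R) → 4
  ρ[y/v](γ[v; SUM(f)→a](R)) → 4
  π[y](ρ[y/v](γ[v; SUM(f)→a](R))) → 4
  (π[y](σ[h<=5](T)) ∪ π[y](ρ[y/v](γ[v; SUM(f)→a](R)))) → 7
  ρ[z/y]((π[y](σ[h<=5](T)) ∪ π[y](ρ[y/v](γ[v; SUM(f)→a](R))))) → 7

|E| = 7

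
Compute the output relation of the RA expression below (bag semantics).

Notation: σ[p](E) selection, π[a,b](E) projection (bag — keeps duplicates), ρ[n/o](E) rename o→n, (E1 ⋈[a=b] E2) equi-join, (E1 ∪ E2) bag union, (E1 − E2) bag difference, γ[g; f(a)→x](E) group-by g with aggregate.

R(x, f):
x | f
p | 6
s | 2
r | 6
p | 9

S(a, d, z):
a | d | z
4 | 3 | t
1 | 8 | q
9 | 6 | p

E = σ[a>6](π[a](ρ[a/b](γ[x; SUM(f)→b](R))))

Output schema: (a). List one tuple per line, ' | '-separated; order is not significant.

Subexpression sizes:
  R → 4
  γ[x; SUM(f)→b](R) → 3
  ρ[a/b](γ[x; SUM(f)→b](R)) → 3
  π[a](ρ[a/b](γ[x; SUM(f)→b](R))) → 3
  σ[a>6](π[a](ρ[a/b](γ[x; SUM(f)→b](R)))) → 1

== RESULT ==
a
15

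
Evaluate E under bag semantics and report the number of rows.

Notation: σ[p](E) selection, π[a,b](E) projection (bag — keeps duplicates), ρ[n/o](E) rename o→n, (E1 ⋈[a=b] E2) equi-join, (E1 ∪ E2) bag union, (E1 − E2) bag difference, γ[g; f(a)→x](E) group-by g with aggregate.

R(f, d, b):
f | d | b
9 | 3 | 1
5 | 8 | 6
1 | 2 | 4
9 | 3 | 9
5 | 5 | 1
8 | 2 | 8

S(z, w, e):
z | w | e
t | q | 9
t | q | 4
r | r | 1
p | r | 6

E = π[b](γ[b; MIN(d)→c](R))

Stepwise |·|:
  R → 6
  γ[b; MIN(d)→c](R) → 5
  π[b](γ[b; MIN(d)→c](R)) → 5

|E| = 5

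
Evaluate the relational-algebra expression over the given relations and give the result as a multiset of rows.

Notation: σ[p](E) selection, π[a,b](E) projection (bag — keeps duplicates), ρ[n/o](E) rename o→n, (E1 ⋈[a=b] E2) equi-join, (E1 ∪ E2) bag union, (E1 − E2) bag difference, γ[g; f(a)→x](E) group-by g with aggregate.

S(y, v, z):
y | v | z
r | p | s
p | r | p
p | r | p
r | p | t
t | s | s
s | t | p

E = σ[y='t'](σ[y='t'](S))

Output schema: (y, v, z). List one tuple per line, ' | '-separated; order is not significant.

Stepwise |·|:
  S → 6
  σ[y='t'](S) → 1
  σ[y='t'](σ[y='t'](S)) → 1

== RESULT ==
y | v | z
t | s | s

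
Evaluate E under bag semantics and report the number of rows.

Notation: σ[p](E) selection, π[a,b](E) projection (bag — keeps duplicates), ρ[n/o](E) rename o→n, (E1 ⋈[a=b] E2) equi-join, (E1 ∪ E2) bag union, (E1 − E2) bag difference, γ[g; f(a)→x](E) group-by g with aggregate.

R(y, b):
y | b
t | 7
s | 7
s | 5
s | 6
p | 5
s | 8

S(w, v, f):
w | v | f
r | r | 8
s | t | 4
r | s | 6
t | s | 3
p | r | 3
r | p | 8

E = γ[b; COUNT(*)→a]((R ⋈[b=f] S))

Stepwise |·|:
  R → 6
  S → 6
  (R ⋈[b=f] S) → 3
  γ[b; COUNT(*)→a]((R ⋈[b=f] S)) → 2

|E| = 2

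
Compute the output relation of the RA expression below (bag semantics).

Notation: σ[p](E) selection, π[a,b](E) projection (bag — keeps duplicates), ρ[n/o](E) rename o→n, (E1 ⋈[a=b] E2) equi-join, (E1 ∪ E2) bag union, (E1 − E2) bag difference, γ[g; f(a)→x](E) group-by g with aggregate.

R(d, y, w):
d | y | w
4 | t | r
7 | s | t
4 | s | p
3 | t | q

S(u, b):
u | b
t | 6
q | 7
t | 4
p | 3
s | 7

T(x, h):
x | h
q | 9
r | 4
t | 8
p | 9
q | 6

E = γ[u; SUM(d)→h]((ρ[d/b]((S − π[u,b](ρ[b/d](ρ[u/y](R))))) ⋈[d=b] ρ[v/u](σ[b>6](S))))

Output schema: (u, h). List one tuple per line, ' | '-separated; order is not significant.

Stepwise |·|:
  S → 5
  R → 4
  ρ[u/y](R) → 4
  ρ[b/d](ρ[u/y](R)) → 4
  π[u,b](ρ[b/d](ρ[u/y](R))) → 4
  (S − π[u,b](ρ[b/d](ρ[u/y](R)))) → 3
  ρ[d/b]((S − π[u,b](ρ[b/d](ρ[u/y](R))))) → 3
  S → 5
  σ[b>6](S) → 2
  ρ[v/u](σ[b>6](S)) → 2
  (ρ[d/b]((S − π[u,b](ρ[b/d](ρ[u/y](R))))) ⋈[d=b] ρ[v/u](σ[b>6](S))) → 2
  γ[u; SUM(d)→h]((ρ[d/b]((S − π[u,b](ρ[b/d](ρ[u/y](R))))) ⋈[d=b] ρ[v/u](σ[b>6](S)))) → 1

== RESULT ==
u | h
q | 14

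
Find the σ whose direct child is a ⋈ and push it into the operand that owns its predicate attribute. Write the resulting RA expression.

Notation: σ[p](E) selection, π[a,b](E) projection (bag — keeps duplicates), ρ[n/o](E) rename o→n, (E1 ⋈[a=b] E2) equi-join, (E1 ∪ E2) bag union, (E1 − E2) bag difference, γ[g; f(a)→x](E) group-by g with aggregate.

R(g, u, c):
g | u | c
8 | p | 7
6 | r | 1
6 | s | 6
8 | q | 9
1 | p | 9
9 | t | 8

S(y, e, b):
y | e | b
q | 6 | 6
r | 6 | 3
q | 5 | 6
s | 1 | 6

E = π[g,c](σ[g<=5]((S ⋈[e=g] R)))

σ filters on g, owned by the right side.
E' = π[g,c]((S ⋈[e=g] σ[g<=5](R)))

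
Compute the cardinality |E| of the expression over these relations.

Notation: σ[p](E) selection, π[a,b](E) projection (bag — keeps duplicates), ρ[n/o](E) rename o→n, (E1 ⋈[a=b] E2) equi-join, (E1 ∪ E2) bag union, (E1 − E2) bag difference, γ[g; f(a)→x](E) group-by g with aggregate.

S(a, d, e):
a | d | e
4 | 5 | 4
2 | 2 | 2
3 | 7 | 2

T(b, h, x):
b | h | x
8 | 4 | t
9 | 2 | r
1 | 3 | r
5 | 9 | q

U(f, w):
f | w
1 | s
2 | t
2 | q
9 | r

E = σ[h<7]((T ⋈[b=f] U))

Per-node cardinality:
  T → 4
  U → 4
  (T ⋈[b=f] U) → 2
  σ[h<7]((T ⋈[b=f] U)) → 2

|E| = 2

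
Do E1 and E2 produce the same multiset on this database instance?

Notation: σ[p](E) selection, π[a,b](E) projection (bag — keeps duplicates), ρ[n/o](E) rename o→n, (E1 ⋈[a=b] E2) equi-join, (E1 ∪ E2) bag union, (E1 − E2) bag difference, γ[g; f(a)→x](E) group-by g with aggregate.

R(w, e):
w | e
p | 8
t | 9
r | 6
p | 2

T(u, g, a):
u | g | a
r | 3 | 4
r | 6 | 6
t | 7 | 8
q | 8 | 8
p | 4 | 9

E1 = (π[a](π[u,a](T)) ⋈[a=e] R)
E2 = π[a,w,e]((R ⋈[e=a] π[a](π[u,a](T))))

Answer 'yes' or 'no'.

E1 subexpression sizes:
  T → 5
  π[u,a](T) → 5
  π[a](π[u,a](T)) → 5
  R → 4
  (π[a](π[u,a](T)) ⋈[a=e] R) → 4
E2 subexpression sizes:
  R → 4
  T → 5
  π[u,a](T) → 5
  π[a](π[u,a](T)) → 5
  (R ⋈[e=a] π[a](π[u,a](T))) → 4
  π[a,w,e]((R ⋈[e=a] π[a](π[u,a](T)))) → 4

E1 and E2 produce the same multiset:
a | w | e
6 | r | 6
8 | p | 8
8 | p | 8
9 | t | 9

yes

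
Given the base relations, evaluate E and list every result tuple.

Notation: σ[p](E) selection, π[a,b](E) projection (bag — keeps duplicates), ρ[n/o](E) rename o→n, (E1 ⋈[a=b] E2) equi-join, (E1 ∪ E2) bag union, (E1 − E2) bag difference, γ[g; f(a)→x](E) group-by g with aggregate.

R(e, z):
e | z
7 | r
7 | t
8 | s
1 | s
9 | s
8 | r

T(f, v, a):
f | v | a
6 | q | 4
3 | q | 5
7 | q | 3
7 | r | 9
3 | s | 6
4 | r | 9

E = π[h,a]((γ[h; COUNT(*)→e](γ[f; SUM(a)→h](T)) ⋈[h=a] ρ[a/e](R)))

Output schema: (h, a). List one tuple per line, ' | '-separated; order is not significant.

Row counts bottom-up:
  T → 6
  γ[f; SUM(a)→h](T) → 4
  γ[h; COUNT(*)→e](γ[f; SUM(a)→h](T)) → 4
  R → 6
  ρ[a/e](R) → 6
  (γ[h; COUNT(*)→e](γ[f; SUM(a)→h](T)) ⋈[h=a] ρ[a/e](R)) → 1
  π[h,a]((γ[h; COUNT(*)→e](γ[f; SUM(a)→h](T)) ⋈[h=a] ρ[a/e](R))) → 1

== RESULT ==
h | a
9 | 9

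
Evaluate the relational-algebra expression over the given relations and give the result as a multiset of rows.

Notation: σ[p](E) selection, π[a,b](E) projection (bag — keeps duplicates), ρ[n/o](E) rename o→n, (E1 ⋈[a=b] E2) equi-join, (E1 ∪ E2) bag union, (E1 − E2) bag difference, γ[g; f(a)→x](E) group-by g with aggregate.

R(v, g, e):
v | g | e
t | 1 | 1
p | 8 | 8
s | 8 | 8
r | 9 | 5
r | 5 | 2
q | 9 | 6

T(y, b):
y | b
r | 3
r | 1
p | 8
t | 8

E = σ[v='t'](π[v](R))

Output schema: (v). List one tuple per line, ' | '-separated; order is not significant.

Subexpression sizes:
  R → 6
  π[v](R) → 6
  σ[v='t'](π[v](R)) → 1

== RESULT ==
v
t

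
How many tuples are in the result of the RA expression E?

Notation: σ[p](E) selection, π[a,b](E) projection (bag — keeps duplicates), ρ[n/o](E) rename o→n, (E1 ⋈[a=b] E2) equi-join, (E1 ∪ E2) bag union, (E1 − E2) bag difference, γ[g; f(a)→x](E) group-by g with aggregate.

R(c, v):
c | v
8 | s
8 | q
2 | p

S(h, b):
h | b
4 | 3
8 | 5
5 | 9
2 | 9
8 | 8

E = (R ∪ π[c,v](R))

Stepwise |·|:
  R → 3
  R → 3
  π[c,v](R) → 3
  (R ∪ π[c,v](R)) → 6

|E| = 6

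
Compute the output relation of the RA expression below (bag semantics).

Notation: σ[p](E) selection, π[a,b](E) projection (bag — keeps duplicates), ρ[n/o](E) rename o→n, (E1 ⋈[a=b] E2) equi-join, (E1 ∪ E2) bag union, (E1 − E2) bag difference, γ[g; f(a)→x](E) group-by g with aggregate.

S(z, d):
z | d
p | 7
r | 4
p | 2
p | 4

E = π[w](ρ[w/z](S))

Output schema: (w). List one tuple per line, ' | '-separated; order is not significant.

Stepwise |·|:
  S → 4
  ρ[w/z](S) → 4
  π[w](ρ[w/z](S)) → 4

== RESULT ==
w
p
p
p
r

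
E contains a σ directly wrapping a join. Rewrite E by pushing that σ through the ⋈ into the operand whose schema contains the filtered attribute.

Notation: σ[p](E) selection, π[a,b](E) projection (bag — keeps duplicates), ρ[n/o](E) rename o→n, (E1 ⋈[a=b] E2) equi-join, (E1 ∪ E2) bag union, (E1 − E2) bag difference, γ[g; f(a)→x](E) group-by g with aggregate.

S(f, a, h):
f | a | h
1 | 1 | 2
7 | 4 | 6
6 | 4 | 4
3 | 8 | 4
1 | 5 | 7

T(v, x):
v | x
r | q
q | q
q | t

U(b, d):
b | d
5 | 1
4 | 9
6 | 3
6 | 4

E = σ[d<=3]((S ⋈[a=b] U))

σ filters on d, owned by the right side.
E' = (S ⋈[a=b] σ[d<=3](U))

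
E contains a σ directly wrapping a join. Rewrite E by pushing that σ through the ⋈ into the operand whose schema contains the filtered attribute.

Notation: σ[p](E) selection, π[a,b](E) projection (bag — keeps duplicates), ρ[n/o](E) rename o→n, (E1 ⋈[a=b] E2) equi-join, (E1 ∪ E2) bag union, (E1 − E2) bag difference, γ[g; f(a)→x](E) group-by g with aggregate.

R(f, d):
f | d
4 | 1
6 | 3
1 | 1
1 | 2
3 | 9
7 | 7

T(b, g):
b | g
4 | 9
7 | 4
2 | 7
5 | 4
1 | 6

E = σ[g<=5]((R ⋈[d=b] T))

σ filters on g, owned by the right side.
E' = (R ⋈[d=b] σ[g<=5](T))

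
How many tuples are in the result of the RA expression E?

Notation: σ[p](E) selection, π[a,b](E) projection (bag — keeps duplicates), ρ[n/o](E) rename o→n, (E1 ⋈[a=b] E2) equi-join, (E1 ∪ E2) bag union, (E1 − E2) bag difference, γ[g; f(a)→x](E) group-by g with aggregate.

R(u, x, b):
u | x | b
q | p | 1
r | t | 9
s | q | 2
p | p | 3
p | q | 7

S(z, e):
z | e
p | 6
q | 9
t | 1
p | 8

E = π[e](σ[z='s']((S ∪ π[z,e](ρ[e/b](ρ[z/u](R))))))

Stepwise |·|:
  S → 4
  R → 5
  ρ[z/u](R) → 5
  ρ[e/b](ρ[z/u](R)) → 5
  π[z,e](ρ[e/b](ρ[z/u](R))) → 5
  (S ∪ π[z,e](ρ[e/b](ρ[z/u](R)))) → 9
  σ[z='s']((S ∪ π[z,e](ρ[e/b](ρ[z/u](R))))) → 1
  π[e](σ[z='s']((S ∪ π[z,e](ρ[e/b](ρ[z/u](R)))))) → 1

|E| = 1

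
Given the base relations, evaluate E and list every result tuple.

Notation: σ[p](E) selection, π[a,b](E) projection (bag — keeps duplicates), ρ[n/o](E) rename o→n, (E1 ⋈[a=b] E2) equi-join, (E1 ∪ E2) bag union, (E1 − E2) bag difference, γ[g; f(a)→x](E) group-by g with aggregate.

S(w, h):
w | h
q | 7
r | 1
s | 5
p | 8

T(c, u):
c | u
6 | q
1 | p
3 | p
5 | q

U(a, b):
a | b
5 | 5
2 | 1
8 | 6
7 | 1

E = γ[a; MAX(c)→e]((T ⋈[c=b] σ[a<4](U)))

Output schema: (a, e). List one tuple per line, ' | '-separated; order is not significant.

Row counts bottom-up:
  T → 4
  U → 4
  σ[a<4](U) → 1
  (T ⋈[c=b] σ[a<4](U)) → 1
  γ[a; MAX(c)→e]((T ⋈[c=b] σ[a<4](U))) → 1

== RESULT ==
a | e
2 | 1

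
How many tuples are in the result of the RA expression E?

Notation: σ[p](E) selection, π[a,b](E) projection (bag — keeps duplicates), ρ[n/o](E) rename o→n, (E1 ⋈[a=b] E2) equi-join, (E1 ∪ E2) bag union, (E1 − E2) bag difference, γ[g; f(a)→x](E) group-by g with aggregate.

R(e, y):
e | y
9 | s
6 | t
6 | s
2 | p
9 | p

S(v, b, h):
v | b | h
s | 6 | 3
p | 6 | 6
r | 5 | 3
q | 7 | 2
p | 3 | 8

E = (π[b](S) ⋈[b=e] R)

Per-node cardinality:
  S → 5
  π[b](S) → 5
  R → 5
  (π[b](S) ⋈[b=e] R) → 4

|E| = 4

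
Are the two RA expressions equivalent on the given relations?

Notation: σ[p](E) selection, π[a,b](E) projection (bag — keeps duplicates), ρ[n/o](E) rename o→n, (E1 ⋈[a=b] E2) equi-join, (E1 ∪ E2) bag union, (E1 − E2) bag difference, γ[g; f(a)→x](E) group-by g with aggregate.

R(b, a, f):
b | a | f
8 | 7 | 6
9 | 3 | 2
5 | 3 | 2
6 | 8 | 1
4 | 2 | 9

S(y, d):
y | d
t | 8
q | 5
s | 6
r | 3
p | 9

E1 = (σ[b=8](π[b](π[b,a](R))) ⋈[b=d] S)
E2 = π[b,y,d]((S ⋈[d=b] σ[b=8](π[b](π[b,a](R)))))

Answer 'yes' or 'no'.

E1 stepwise |·|:
  R → 5
  π[b,a](R) → 5
  π[b](π[b,a](R)) → 5
  σ[b=8](π[b](π[b,a](R))) → 1
  S → 5
  (σ[b=8](π[b](π[b,a](R))) ⋈[b=d] S) → 1
E2 stepwise |·|:
  S → 5
  R → 5
  π[b,a](R) → 5
  π[b](π[b,a](R)) → 5
  σ[b=8](π[b](π[b,a](R))) → 1
  (S ⋈[d=b] σ[b=8](π[b](π[b,a](R)))) → 1
  π[b,y,d]((S ⋈[d=b] σ[b=8](π[b](π[b,a](R))))) → 1

E1 and E2 produce the same multiset:
b | y | d
8 | t | 8

yes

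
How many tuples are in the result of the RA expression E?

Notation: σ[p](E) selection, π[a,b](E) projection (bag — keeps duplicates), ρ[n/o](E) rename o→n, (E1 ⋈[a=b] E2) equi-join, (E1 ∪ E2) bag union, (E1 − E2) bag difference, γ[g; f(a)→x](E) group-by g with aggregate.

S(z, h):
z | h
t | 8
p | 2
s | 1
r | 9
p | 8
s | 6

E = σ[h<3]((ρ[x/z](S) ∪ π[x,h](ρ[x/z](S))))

Row counts bottom-up:
  S → 6
  ρ[x/z](S) → 6
  S → 6
  ρ[x/z](S) → 6
  π[x,h](ρ[x/z](S)) → 6
  (ρ[x/z](S) ∪ π[x,h](ρ[x/z](S))) → 12
  σ[h<3]((ρ[x/z](S) ∪ π[x,h](ρ[x/z](S)))) → 4

|E| = 4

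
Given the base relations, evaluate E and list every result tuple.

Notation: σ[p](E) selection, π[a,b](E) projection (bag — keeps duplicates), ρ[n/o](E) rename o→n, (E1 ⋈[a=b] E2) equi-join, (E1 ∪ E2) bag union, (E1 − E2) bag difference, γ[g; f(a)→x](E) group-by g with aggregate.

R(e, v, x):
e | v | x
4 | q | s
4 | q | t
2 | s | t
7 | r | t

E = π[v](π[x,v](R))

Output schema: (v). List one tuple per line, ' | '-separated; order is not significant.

Per-node cardinality:
  R → 4
  π[x,v](R) → 4
  π[v](π[x,v](R)) → 4

== RESULT ==
v
q
q
r
s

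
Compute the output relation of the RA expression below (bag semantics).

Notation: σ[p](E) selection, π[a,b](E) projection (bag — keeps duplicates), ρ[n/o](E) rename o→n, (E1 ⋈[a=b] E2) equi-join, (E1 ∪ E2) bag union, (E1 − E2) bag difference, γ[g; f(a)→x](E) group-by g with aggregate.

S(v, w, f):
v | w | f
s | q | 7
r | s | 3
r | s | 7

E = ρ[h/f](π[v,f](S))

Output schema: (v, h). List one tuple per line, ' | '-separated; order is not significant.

Stepwise |·|:
  S → 3
  π[v,f](S) → 3
  ρ[h/f](π[v,f](S)) → 3

== RESULT ==
v | h
r | 3
r | 7
s | 7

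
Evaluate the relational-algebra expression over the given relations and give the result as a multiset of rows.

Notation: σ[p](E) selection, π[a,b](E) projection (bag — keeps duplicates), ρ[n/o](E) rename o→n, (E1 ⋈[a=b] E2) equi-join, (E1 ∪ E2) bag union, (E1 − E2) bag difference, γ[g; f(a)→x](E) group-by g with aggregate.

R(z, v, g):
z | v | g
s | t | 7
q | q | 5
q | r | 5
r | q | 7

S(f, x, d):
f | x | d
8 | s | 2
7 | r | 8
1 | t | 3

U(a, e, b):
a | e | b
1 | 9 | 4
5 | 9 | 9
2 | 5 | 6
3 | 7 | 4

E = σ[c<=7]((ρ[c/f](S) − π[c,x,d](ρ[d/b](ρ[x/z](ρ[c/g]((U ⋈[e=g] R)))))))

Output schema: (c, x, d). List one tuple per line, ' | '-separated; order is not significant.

Stepwise |·|:
  S → 3
  ρ[c/f](S) → 3
  U → 4
  R → 4
  (U ⋈[e=g] R) → 4
  ρ[c/g]((U ⋈[e=g] R)) → 4
  ρ[x/z](ρ[c/g]((U ⋈[e=g] R))) → 4
  ρ[d/b](ρ[x/z](ρ[c/g]((U ⋈[e=g] R)))) → 4
  π[c,x,d](ρ[d/b](ρ[x/z](ρ[c/g]((U ⋈[e=g] R))))) → 4
  (ρ[c/f](S) − π[c,x,d](ρ[d/b](ρ[x/z](ρ[c/g]((U ⋈[e=g] R)))))) → 3
  σ[c<=7]((ρ[c/f](S) − π[c,x,d](ρ[d/b](ρ[x/z](ρ[c/g]((U ⋈[e=g] R))))))) → 2

== RESULT ==
c | x | d
1 | t | 3
7 | r | 8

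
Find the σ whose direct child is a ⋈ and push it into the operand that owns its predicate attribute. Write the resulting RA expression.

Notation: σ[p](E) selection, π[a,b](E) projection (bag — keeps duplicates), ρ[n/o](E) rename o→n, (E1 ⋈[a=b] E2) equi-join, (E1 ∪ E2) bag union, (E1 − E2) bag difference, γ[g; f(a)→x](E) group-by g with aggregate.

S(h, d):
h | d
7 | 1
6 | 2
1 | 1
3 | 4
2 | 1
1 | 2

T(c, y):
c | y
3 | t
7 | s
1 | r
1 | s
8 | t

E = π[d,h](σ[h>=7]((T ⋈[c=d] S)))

σ filters on h, owned by the right side.
E' = π[d,h]((T ⋈[c=d] σ[h>=7](S)))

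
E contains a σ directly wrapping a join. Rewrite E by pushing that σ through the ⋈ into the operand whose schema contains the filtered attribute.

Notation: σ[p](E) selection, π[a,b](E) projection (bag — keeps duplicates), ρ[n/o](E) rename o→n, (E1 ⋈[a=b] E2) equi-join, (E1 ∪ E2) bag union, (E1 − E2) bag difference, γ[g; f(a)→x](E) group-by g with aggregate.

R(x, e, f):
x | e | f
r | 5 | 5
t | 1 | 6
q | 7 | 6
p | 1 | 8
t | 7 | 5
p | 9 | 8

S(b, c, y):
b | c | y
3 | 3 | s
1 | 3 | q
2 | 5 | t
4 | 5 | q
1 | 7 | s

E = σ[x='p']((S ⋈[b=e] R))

σ filters on x, owned by the right side.
E' = (S ⋈[b=e] σ[x='p'](R))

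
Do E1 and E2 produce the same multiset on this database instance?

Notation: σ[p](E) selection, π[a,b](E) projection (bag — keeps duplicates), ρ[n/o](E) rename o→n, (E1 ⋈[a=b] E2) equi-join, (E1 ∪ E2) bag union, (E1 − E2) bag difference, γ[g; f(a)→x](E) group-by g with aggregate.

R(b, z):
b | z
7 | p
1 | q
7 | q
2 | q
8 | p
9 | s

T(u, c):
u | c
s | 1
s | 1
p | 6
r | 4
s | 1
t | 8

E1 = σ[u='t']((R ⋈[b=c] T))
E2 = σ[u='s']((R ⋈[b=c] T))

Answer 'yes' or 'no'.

E1 stepwise |·|:
  R → 6
  T → 6
  (R ⋈[b=c] T) → 4
  σ[u='t']((R ⋈[b=c] T)) → 1
E2 stepwise |·|:
  R → 6
  T → 6
  (R ⋈[b=c] T) → 4
  σ[u='s']((R ⋈[b=c] T)) → 3

E1 result:
b | z | u | c
8 | p | t | 8
E2 result:
b | z | u | c
1 | q | s | 1
1 | q | s | 1
1 | q | s | 1
Witness: (8, 'p', 't', 8) appears 1× in E1 but 0× in E2.

no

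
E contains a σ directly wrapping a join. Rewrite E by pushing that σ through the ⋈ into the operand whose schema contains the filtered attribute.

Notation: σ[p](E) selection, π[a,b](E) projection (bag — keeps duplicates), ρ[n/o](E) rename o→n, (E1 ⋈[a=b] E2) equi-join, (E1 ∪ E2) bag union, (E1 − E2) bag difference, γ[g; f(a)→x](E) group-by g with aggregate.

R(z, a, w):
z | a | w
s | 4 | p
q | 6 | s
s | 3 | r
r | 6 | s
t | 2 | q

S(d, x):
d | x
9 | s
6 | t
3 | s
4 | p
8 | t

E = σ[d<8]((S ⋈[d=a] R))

σ filters on d, owned by the left side.
E' = (σ[d<8](S) ⋈[d=a] R)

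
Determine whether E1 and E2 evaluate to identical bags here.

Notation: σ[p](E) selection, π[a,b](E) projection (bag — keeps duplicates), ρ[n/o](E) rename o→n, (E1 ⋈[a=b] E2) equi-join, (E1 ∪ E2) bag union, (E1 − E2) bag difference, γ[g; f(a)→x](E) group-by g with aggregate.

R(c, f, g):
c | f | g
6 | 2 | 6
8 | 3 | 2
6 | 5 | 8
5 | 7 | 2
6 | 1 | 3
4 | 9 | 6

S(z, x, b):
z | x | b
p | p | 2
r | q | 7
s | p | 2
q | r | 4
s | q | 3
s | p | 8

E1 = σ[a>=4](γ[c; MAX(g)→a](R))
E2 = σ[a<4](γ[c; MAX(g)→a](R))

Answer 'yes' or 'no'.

E1 subexpression sizes:
  R → 6
  γ[c; MAX(g)→a](R) → 4
  σ[a>=4](γ[c; MAX(g)→a](R)) → 2
E2 subexpression sizes:
  R → 6
  γ[c; MAX(g)→a](R) → 4
  σ[a<4](γ[c; MAX(g)→a](R)) → 2

E1 result:
c | a
4 | 6
6 | 8
E2 result:
c | a
5 | 2
8 | 2
Witness: (8, 2) appears 0× in E1 but 1× in E2.

no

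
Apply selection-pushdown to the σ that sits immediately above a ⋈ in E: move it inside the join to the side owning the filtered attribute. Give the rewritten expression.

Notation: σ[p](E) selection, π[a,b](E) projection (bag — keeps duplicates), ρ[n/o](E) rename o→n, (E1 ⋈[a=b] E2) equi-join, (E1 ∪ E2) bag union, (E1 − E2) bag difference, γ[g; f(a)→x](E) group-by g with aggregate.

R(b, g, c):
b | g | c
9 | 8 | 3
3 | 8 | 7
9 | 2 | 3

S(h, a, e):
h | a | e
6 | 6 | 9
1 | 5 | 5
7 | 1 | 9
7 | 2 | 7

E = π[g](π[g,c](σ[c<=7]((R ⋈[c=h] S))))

σ filters on c, owned by the left side.
E' = π[g](π[g,c]((σ[c<=7](R) ⋈[c=h] S)))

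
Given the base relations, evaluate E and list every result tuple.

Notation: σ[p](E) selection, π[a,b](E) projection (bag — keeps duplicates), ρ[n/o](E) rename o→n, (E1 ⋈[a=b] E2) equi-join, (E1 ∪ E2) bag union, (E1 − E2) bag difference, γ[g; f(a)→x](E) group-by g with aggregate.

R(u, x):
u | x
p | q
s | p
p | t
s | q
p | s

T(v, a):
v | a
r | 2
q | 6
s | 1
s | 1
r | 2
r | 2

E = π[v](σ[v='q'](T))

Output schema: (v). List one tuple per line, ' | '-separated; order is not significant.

Row counts bottom-up:
  T → 6
  σ[v='q'](T) → 1
  π[v](σ[v='q'](T)) → 1

== RESULT ==
v
q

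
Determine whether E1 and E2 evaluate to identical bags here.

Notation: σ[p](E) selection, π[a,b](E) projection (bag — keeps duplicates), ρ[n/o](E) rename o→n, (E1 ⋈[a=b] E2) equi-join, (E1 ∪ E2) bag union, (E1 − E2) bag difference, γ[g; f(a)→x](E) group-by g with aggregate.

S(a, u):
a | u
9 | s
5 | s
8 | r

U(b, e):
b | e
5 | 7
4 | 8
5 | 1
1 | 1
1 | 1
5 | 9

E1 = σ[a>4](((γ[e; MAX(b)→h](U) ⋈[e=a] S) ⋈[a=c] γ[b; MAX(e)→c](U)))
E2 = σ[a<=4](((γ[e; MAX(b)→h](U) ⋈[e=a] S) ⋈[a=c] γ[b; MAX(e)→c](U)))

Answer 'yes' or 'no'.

E1 per-node cardinality:
  U → 6
  γ[e; MAX(b)→h](U) → 4
  S → 3
  (γ[e; MAX(b)→h](U) ⋈[e=a] S) → 2
  U → 6
  γ[b; MAX(e)→c](U) → 3
  ((γ[e; MAX(b)→h](U) ⋈[e=a] S) ⋈[a=c] γ[b; MAX(e)→c](U)) → 2
  σ[a>4](((γ[e; MAX(b)→h](U) ⋈[e=a] S) ⋈[a=c] γ[b; MAX(e)→c](U))) → 2
E2 per-node cardinality:
  U → 6
  γ[e; MAX(b)→h](U) → 4
  S → 3
  (γ[e; MAX(b)→h](U) ⋈[e=a] S) → 2
  U → 6
  γ[b; MAX(e)→c](U) → 3
  ((γ[e; MAX(b)→h](U) ⋈[e=a] S) ⋈[a=c] γ[b; MAX(e)→c](U)) → 2
  σ[a<=4](((γ[e; MAX(b)→h](U) ⋈[e=a] S) ⋈[a=c] γ[b; MAX(e)→c](U))) → 0

E1 result:
e | h | a | u | b | c
8 | 4 | 8 | r | 4 | 8
9 | 5 | 9 | s | 5 | 9
E2 result:
e | h | a | u | b | c
(0 rows)
Witness: (9, 5, 9, 's', 5, 9) appears 1× in E1 but 0× in E2.

no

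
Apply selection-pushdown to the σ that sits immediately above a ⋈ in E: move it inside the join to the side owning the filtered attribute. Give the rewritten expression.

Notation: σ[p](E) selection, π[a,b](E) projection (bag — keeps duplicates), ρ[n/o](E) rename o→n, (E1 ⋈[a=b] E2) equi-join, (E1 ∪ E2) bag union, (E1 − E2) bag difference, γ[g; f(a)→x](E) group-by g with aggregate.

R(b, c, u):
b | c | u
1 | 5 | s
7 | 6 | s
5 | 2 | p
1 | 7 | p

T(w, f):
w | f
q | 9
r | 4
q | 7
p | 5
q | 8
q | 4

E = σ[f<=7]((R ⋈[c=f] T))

σ filters on f, owned by the right side.
E' = (R ⋈[c=f] σ[f<=7](T))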